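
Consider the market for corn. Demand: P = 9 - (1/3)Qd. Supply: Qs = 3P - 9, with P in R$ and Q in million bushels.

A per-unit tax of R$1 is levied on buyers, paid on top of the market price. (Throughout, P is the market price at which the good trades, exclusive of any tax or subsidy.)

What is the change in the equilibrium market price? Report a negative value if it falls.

Before the shock: 27 - 3P = 3P - 9 ⇒ 36 = 6P ⇒ P = 6, Q = 9.
Since buyers pay the price plus the tax, the effective demand curve becomes Qd = 24 - 3P.
Setting them equal: 24 - 3P = 3P - 9 → 33 = 6P, so P = 5.5 and Q = 7.5.
ΔP = 5.5 − 6 = -0.5.

-0.5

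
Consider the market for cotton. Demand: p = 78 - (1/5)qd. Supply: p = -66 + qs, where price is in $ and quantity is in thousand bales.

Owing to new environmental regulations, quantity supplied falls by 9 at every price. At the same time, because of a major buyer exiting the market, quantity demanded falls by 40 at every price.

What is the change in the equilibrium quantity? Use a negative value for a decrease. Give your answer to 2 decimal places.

-14.17

Before the shock: 390 - 5p = p + 66 ⇒ 324 = 6p ⇒ p = 54, q = 120.
With the change applied: demand qd = 350 - 5p, supply qs = p + 57.
Equate the new curves: 350 - 5p = p + 57, giving 293 = 6p, p = 293/6 ≈ 48.8333, q = 635/6 ≈ 105.8333.
Δq = 105.8333 − 120 = -14.17.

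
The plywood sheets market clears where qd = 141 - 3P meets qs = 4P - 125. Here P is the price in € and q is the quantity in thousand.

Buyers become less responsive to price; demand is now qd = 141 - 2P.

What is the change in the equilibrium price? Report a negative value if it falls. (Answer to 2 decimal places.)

Solve the original market: 141 - 3P = 4P - 125, hence P = 38 and q = 27.
The new curves are qd = 141 - 2P (demand) and qs = 4P - 125 (supply).
Setting them equal: 141 - 2P = 4P - 125 → 266 = 6P, so P = 133/3 ≈ 44.3333 and q = 157/3 ≈ 52.3333.
ΔP = 44.3333 − 38 = +6.33.

+6.33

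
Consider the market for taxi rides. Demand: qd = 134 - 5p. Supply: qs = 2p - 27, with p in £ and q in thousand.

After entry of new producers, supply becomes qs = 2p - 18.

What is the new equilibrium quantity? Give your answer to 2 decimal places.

Before the shock: 134 - 5p = 2p - 27 ⇒ 161 = 7p ⇒ p = 23, q = 19.
The new curves are qd = 134 - 5p (demand) and qs = 2p - 18 (supply).
Setting them equal: 134 - 5p = 2p - 18 → 152 = 7p, so p = 152/7 ≈ 21.7143 and q = 178/7 ≈ 25.4286.

25.43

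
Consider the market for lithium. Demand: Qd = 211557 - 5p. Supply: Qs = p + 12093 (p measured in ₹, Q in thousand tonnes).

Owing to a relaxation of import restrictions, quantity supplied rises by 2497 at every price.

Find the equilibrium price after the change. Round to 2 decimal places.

32827.83

Original equilibrium: 211557 - 5p = p + 12093 gives 199464 = 6p, so p = 33244 and Q = 45337.
The shock moves the curves to Qd = 211557 - 5p and Qs = p + 14590.
Setting them equal: 211557 - 5p = p + 14590 → 196967 = 6p, so p = 196967/6 ≈ 32827.8333 and Q = 284507/6 ≈ 47417.8333.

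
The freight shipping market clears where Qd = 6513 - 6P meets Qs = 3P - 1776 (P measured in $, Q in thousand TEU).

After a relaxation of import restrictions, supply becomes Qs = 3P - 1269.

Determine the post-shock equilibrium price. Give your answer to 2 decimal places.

864.67

Solve the original market: 6513 - 6P = 3P - 1776, hence P = 921 and Q = 987.
With the change applied: demand Qd = 6513 - 6P, supply Qs = 3P - 1269.
Setting them equal: 6513 - 6P = 3P - 1269 → 7782 = 9P, so P = 2594/3 ≈ 864.6667 and Q = 1325.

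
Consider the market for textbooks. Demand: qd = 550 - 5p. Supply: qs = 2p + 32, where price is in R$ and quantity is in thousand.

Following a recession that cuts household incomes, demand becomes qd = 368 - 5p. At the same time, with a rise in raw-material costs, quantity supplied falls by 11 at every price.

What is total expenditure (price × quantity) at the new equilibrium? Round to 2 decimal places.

5955.65

Initially, 550 - 5p = 2p + 32, so 518 = 7p and p = 74, q = 180.
With the change applied: demand qd = 368 - 5p, supply qs = 2p + 21.
Setting them equal: 368 - 5p = 2p + 21 → 347 = 7p, so p = 347/7 ≈ 49.5714 and q = 841/7 ≈ 120.1429.
New expenditure = 49.5714 × 120.1429 = 5955.65.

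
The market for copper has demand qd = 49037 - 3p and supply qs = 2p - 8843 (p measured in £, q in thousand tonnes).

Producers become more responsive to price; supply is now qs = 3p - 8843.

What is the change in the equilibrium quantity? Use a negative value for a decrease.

Initially, 49037 - 3p = 2p - 8843, so 57880 = 5p and p = 11576, q = 14309.
With the change applied: demand qd = 49037 - 3p, supply qs = 3p - 8843.
Clearing the new market: 49037 - 3p = 3p - 8843, so p = 28940/3 ≈ 9646.6667 and q = 20097.
Δq = 20097 − 14309 = +5788.

+5788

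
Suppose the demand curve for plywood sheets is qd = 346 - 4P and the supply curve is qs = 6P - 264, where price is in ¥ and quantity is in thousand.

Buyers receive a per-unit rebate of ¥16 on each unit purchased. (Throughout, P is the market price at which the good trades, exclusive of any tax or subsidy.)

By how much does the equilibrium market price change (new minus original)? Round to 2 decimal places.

+6.40

Before the shock: 346 - 4P = 6P - 264 ⇒ 610 = 10P ⇒ P = 61, q = 102.
Since buyers' out-of-pocket price is the market price minus the rebate, the effective demand curve becomes qd = 410 - 4P.
New equilibrium: 410 - 4P = 6P - 264 ⇒ 674 = 10P ⇒ P = 67.4, q = 140.4.
ΔP = 67.4 − 61 = +6.40.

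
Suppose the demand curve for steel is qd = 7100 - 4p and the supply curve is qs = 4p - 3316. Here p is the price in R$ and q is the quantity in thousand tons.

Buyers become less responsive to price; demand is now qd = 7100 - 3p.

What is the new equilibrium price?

Original equilibrium: 7100 - 4p = 4p - 3316 gives 10416 = 8p, so p = 1302 and q = 1892.
The shock moves the curves to qd = 7100 - 3p and qs = 4p - 3316.
Clearing the new market: 7100 - 3p = 4p - 3316, so p = 1488 and q = 2636.

1488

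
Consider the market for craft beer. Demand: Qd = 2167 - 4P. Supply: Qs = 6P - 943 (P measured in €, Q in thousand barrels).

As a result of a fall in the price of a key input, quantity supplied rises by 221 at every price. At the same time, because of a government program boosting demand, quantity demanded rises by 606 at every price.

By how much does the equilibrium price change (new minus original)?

+38.5

Original equilibrium: 2167 - 4P = 6P - 943 gives 3110 = 10P, so P = 311 and Q = 923.
With the change applied: demand Qd = 2773 - 4P, supply Qs = 6P - 722.
Setting them equal: 2773 - 4P = 6P - 722 → 3495 = 10P, so P = 349.5 and Q = 1375.
ΔP = 349.5 − 311 = +38.5.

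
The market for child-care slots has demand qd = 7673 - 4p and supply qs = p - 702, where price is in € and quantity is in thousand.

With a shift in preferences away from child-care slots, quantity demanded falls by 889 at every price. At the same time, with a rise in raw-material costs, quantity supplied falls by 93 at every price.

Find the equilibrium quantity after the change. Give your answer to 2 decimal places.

Initially, 7673 - 4p = p - 702, so 8375 = 5p and p = 1675, q = 973.
The new curves are qd = 6784 - 4p (demand) and qs = p - 795 (supply).
Setting them equal: 6784 - 4p = p - 795 → 7579 = 5p, so p = 1515.8 and q = 720.8.

720.80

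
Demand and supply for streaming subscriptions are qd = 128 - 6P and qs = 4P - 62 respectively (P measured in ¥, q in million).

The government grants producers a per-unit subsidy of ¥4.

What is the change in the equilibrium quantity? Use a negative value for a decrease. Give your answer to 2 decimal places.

Solve the original market: 128 - 6P = 4P - 62, hence P = 19 and q = 14.
Since sellers receive the price plus the subsidy, the effective supply curve becomes qs = 4P - 46.
Equate the new curves: 128 - 6P = 4P - 46, giving 174 = 10P, P = 17.4, q = 23.6.
Δq = 23.6 − 14 = +9.60.

+9.60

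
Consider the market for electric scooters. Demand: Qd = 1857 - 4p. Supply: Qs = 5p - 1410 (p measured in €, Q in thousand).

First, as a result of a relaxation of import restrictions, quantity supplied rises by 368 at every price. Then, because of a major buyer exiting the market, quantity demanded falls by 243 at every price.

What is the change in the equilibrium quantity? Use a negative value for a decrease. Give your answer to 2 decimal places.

Solve the original market: 1857 - 4p = 5p - 1410, hence p = 363 and Q = 405.
The shock moves the curves to Qd = 1614 - 4p and Qs = 5p - 1042.
Clearing the new market: 1614 - 4p = 5p - 1042, so p = 2656/9 ≈ 295.1111 and Q = 3902/9 ≈ 433.5556.
ΔQ = 433.5556 − 405 = +28.56.

+28.56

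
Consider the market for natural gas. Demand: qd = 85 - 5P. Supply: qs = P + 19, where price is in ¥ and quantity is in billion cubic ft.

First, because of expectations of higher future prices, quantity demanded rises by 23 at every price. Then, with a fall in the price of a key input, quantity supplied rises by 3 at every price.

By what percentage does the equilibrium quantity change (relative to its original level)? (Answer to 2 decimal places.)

Initially, 85 - 5P = P + 19, so 66 = 6P and P = 11, q = 30.
The shock moves the curves to qd = 108 - 5P and qs = P + 22.
New equilibrium: 108 - 5P = P + 22 ⇒ 86 = 6P ⇒ P = 43/3 ≈ 14.3333, q = 109/3 ≈ 36.3333.
%Δq = (36.3333 − 30) / 30 × 100 = +21.11%.

+21.11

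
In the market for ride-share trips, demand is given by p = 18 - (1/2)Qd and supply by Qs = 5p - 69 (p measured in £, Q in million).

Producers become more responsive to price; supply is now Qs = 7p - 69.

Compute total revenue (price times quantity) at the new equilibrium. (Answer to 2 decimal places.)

Before the shock: 36 - 2p = 5p - 69 ⇒ 105 = 7p ⇒ p = 15, Q = 6.
After the shift, demand is Qd = 36 - 2p and supply is Qs = 7p - 69.
New equilibrium: 36 - 2p = 7p - 69 ⇒ 105 = 9p ⇒ p = 35/3 ≈ 11.6667, Q = 38/3 ≈ 12.6667.
New expenditure = 11.6667 × 12.6667 = 147.78.

147.78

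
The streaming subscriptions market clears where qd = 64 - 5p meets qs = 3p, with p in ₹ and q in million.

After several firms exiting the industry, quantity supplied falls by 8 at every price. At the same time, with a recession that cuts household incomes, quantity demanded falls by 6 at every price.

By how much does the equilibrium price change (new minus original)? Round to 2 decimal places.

Initially, 64 - 5p = 3p, so 64 = 8p and p = 8, q = 24.
The new curves are qd = 58 - 5p (demand) and qs = 3p - 8 (supply).
Clearing the new market: 58 - 5p = 3p - 8, so p = 8.25 and q = 16.75.
Δp = 8.25 − 8 = +0.25.

+0.25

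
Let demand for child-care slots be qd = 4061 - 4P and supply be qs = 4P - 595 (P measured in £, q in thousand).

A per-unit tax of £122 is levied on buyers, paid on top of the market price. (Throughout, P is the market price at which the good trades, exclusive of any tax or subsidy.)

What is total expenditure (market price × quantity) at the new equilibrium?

775769

Original equilibrium: 4061 - 4P = 4P - 595 gives 4656 = 8P, so P = 582 and q = 1733.
Since buyers pay the price plus the tax, the effective demand curve becomes qd = 3573 - 4P.
New equilibrium: 3573 - 4P = 4P - 595 ⇒ 4168 = 8P ⇒ P = 521, q = 1489.
New expenditure = 521 × 1489 = 775769.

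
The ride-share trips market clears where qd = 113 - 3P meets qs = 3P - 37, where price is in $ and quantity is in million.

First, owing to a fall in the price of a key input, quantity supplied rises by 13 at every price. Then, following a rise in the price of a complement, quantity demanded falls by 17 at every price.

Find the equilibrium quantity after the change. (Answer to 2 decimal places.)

Solve the original market: 113 - 3P = 3P - 37, hence P = 25 and q = 38.
The shock moves the curves to qd = 96 - 3P and qs = 3P - 24.
New equilibrium: 96 - 3P = 3P - 24 ⇒ 120 = 6P ⇒ P = 20, q = 36.

36.00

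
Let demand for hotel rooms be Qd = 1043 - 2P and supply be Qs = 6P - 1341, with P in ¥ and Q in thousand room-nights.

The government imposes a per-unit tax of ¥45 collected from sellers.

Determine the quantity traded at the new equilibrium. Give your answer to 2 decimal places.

Original equilibrium: 1043 - 2P = 6P - 1341 gives 2384 = 8P, so P = 298 and Q = 447.
Since sellers keep the price net of the tax, the effective supply curve becomes Qs = 6P - 1611.
New equilibrium: 1043 - 2P = 6P - 1611 ⇒ 2654 = 8P ⇒ P = 331.75, Q = 379.5.

379.50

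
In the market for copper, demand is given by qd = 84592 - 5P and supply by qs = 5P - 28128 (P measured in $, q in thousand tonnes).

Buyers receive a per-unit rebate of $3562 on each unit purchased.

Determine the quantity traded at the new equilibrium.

Original equilibrium: 84592 - 5P = 5P - 28128 gives 112720 = 10P, so P = 11272 and q = 28232.
Since buyers' out-of-pocket price is the market price minus the rebate, the effective demand curve becomes qd = 102402 - 5P.
New equilibrium: 102402 - 5P = 5P - 28128 ⇒ 130530 = 10P ⇒ P = 13053, q = 37137.

37137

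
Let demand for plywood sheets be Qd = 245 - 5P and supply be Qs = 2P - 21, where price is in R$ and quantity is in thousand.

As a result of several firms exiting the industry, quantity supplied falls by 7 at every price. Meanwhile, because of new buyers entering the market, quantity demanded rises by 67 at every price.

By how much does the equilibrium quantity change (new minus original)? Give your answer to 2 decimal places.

Solve the original market: 245 - 5P = 2P - 21, hence P = 38 and Q = 55.
The shock moves the curves to Qd = 312 - 5P and Qs = 2P - 28.
Equate the new curves: 312 - 5P = 2P - 28, giving 340 = 7P, P = 340/7 ≈ 48.5714, Q = 484/7 ≈ 69.1429.
ΔQ = 69.1429 − 55 = +14.14.

+14.14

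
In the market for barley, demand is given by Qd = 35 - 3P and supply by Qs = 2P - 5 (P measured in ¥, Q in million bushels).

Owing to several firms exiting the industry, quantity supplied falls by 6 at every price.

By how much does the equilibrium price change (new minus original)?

Original equilibrium: 35 - 3P = 2P - 5 gives 40 = 5P, so P = 8 and Q = 11.
After the shift, demand is Qd = 35 - 3P and supply is Qs = 2P - 11.
Setting them equal: 35 - 3P = 2P - 11 → 46 = 5P, so P = 9.2 and Q = 7.4.
ΔP = 9.2 − 8 = +1.2.

+1.2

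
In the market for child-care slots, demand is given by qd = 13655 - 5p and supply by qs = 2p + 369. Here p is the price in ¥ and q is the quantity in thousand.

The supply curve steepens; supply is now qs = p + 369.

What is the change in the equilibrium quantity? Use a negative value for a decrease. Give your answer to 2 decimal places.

-1581.67

Before the shock: 13655 - 5p = 2p + 369 ⇒ 13286 = 7p ⇒ p = 1898, q = 4165.
The shock moves the curves to qd = 13655 - 5p and qs = p + 369.
Equate the new curves: 13655 - 5p = p + 369, giving 13286 = 6p, p = 6643/3 ≈ 2214.3333, q = 7750/3 ≈ 2583.3333.
Δq = 2583.3333 − 4165 = -1581.67.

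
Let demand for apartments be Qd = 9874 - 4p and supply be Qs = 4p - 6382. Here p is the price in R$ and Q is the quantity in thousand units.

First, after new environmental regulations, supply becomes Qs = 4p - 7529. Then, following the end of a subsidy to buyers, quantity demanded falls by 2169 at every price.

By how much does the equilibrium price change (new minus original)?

-127.75

Before the shock: 9874 - 4p = 4p - 6382 ⇒ 16256 = 8p ⇒ p = 2032, Q = 1746.
The shock moves the curves to Qd = 7705 - 4p and Qs = 4p - 7529.
Clearing the new market: 7705 - 4p = 4p - 7529, so p = 1904.25 and Q = 88.
Δp = 1904.25 − 2032 = -127.75.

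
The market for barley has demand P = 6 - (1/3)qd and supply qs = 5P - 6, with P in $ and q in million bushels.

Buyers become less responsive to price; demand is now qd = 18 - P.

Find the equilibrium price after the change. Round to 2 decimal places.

Original equilibrium: 18 - 3P = 5P - 6 gives 24 = 8P, so P = 3 and q = 9.
The shock moves the curves to qd = 18 - P and qs = 5P - 6.
Setting them equal: 18 - P = 5P - 6 → 24 = 6P, so P = 4 and q = 14.

4.00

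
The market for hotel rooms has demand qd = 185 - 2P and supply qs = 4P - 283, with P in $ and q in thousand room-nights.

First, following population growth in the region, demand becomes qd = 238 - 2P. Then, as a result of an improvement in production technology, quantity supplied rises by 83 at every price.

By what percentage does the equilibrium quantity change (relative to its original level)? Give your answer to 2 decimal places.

Before the shock: 185 - 2P = 4P - 283 ⇒ 468 = 6P ⇒ P = 78, q = 29.
The new curves are qd = 238 - 2P (demand) and qs = 4P - 200 (supply).
Clearing the new market: 238 - 2P = 4P - 200, so P = 73 and q = 92.
%Δq = (92 − 29) / 29 × 100 = +217.24%.

+217.24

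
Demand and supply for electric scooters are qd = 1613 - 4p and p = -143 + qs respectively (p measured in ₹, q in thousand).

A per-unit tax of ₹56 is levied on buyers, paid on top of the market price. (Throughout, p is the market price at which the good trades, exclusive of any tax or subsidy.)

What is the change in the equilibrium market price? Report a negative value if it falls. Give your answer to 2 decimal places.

Before the shock: 1613 - 4p = p + 143 ⇒ 1470 = 5p ⇒ p = 294, q = 437.
Since buyers pay the price plus the tax, the effective demand curve becomes qd = 1389 - 4p.
Equate the new curves: 1389 - 4p = p + 143, giving 1246 = 5p, p = 249.2, q = 392.2.
Δp = 249.2 − 294 = -44.80.

-44.80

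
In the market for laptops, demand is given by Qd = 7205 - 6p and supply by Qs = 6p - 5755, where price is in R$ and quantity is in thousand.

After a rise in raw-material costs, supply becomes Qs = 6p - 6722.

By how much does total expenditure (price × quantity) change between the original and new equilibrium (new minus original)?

Before the shock: 7205 - 6p = 6p - 5755 ⇒ 12960 = 12p ⇒ p = 1080, Q = 725.
The shock moves the curves to Qd = 7205 - 6p and Qs = 6p - 6722.
Equate the new curves: 7205 - 6p = 6p - 6722, giving 13927 = 12p, p = 13927/12 ≈ 1160.5833, Q = 241.5.
Expenditure moves from 1080×725 = 783000 to 1160.5833×241.5 = 280280.875; change = -502719.125.

-502719.125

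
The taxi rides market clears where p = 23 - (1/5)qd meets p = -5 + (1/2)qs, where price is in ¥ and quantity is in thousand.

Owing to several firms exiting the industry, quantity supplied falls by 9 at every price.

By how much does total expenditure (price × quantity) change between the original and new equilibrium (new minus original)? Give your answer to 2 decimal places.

-53.27

Solve the original market: 115 - 5p = 2p + 10, hence p = 15 and q = 40.
After the shift, demand is qd = 115 - 5p and supply is qs = 2p + 1.
Clearing the new market: 115 - 5p = 2p + 1, so p = 114/7 ≈ 16.2857 and q = 235/7 ≈ 33.5714.
Expenditure moves from 15×40 = 600 to 16.2857×33.5714 = 546.7347; change = -53.27.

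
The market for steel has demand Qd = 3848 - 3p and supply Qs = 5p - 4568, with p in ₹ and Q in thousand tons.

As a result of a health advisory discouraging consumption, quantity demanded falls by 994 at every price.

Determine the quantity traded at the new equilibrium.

70.75

Before the shock: 3848 - 3p = 5p - 4568 ⇒ 8416 = 8p ⇒ p = 1052, Q = 692.
With the change applied: demand Qd = 2854 - 3p, supply Qs = 5p - 4568.
Setting them equal: 2854 - 3p = 5p - 4568 → 7422 = 8p, so p = 927.75 and Q = 70.75.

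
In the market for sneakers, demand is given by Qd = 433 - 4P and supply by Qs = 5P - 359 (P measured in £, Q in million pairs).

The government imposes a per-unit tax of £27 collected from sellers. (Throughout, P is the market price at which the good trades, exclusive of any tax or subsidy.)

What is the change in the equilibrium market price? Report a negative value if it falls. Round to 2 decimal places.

Initially, 433 - 4P = 5P - 359, so 792 = 9P and P = 88, Q = 81.
Since sellers keep the price net of the tax, the effective supply curve becomes Qs = 5P - 494.
Clearing the new market: 433 - 4P = 5P - 494, so P = 103 and Q = 21.
ΔP = 103 − 88 = +15.00.

+15.00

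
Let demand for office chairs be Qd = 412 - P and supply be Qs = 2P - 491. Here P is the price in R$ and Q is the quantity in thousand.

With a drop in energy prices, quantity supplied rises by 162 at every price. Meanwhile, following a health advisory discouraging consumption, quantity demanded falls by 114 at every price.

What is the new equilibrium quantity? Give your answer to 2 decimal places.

Before the shock: 412 - P = 2P - 491 ⇒ 903 = 3P ⇒ P = 301, Q = 111.
With the change applied: demand Qd = 298 - P, supply Qs = 2P - 329.
Equate the new curves: 298 - P = 2P - 329, giving 627 = 3P, P = 209, Q = 89.

89.00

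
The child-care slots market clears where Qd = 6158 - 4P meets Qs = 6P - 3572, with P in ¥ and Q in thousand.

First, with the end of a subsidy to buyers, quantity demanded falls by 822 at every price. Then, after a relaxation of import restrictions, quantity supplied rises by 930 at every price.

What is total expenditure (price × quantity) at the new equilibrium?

1711121.44

Initially, 6158 - 4P = 6P - 3572, so 9730 = 10P and P = 973, Q = 2266.
After the shift, demand is Qd = 5336 - 4P and supply is Qs = 6P - 2642.
Clearing the new market: 5336 - 4P = 6P - 2642, so P = 797.8 and Q = 2144.8.
New expenditure = 797.8 × 2144.8 = 1711121.44.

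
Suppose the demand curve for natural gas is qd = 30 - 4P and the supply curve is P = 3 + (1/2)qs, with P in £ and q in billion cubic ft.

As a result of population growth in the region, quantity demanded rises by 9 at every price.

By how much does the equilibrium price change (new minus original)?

+1.5

Before the shock: 30 - 4P = 2P - 6 ⇒ 36 = 6P ⇒ P = 6, q = 6.
With the change applied: demand qd = 39 - 4P, supply qs = 2P - 6.
Clearing the new market: 39 - 4P = 2P - 6, so P = 7.5 and q = 9.
ΔP = 7.5 − 6 = +1.5.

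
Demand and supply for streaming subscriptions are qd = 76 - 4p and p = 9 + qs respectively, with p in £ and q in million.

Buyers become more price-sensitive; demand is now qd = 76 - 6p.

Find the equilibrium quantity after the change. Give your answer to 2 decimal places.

3.14

Before the shock: 76 - 4p = p - 9 ⇒ 85 = 5p ⇒ p = 17, q = 8.
With the change applied: demand qd = 76 - 6p, supply qs = p - 9.
Setting them equal: 76 - 6p = p - 9 → 85 = 7p, so p = 85/7 ≈ 12.1429 and q = 22/7 ≈ 3.1429.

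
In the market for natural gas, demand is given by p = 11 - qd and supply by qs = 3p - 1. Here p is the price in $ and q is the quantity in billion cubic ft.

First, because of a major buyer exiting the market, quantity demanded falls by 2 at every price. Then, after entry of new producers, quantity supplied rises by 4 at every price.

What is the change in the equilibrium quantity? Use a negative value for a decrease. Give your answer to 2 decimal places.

-0.50

Before the shock: 11 - p = 3p - 1 ⇒ 12 = 4p ⇒ p = 3, q = 8.
With the change applied: demand qd = 9 - p, supply qs = 3p + 3.
Clearing the new market: 9 - p = 3p + 3, so p = 1.5 and q = 7.5.
Δq = 7.5 − 8 = -0.50.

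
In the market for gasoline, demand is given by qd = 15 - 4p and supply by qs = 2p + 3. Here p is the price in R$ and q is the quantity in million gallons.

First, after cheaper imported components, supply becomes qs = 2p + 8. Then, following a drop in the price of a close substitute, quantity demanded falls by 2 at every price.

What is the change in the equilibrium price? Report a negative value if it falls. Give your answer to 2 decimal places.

Before the shock: 15 - 4p = 2p + 3 ⇒ 12 = 6p ⇒ p = 2, q = 7.
With the change applied: demand qd = 13 - 4p, supply qs = 2p + 8.
Clearing the new market: 13 - 4p = 2p + 8, so p = 5/6 ≈ 0.8333 and q = 29/3 ≈ 9.6667.
Δp = 0.8333 − 2 = -1.17.

-1.17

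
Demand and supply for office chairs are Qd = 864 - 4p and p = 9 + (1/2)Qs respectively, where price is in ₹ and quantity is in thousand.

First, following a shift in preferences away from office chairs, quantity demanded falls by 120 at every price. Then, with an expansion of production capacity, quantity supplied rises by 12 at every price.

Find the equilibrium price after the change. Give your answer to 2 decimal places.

125.00

Before the shock: 864 - 4p = 2p - 18 ⇒ 882 = 6p ⇒ p = 147, Q = 276.
The shock moves the curves to Qd = 744 - 4p and Qs = 2p - 6.
Equate the new curves: 744 - 4p = 2p - 6, giving 750 = 6p, p = 125, Q = 244.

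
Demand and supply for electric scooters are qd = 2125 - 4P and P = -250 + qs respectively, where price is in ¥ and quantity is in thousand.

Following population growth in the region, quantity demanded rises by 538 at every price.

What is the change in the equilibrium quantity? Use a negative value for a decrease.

+107.6

Before the shock: 2125 - 4P = P + 250 ⇒ 1875 = 5P ⇒ P = 375, q = 625.
The shock moves the curves to qd = 2663 - 4P and qs = P + 250.
Setting them equal: 2663 - 4P = P + 250 → 2413 = 5P, so P = 482.6 and q = 732.6.
Δq = 732.6 − 625 = +107.6.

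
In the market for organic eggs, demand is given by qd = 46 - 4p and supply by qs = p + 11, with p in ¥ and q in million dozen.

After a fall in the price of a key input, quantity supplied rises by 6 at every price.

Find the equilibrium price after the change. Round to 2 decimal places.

5.80

Before the shock: 46 - 4p = p + 11 ⇒ 35 = 5p ⇒ p = 7, q = 18.
With the change applied: demand qd = 46 - 4p, supply qs = p + 17.
Equate the new curves: 46 - 4p = p + 17, giving 29 = 5p, p = 5.8, q = 22.8.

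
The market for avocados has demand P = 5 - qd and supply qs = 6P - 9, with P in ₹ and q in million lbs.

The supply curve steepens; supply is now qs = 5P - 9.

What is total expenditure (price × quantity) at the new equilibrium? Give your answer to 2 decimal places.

Solve the original market: 5 - P = 6P - 9, hence P = 2 and q = 3.
The shock moves the curves to qd = 5 - P and qs = 5P - 9.
Setting them equal: 5 - P = 5P - 9 → 14 = 6P, so P = 7/3 ≈ 2.3333 and q = 8/3 ≈ 2.6667.
New expenditure = 2.3333 × 2.6667 = 6.22.

6.22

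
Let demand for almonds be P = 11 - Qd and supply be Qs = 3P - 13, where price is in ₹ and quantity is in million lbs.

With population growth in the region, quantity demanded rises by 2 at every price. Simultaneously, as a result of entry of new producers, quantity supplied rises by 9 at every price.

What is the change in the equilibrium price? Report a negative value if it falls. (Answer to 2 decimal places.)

-1.75

Initially, 11 - P = 3P - 13, so 24 = 4P and P = 6, Q = 5.
With the change applied: demand Qd = 13 - P, supply Qs = 3P - 4.
Clearing the new market: 13 - P = 3P - 4, so P = 4.25 and Q = 8.75.
ΔP = 4.25 − 6 = -1.75.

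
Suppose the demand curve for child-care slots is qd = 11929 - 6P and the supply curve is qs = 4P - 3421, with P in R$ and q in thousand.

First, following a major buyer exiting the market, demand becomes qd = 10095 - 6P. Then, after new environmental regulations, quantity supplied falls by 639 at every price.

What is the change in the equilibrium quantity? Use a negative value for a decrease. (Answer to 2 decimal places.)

Solve the original market: 11929 - 6P = 4P - 3421, hence P = 1535 and q = 2719.
The shock moves the curves to qd = 10095 - 6P and qs = 4P - 4060.
Equate the new curves: 10095 - 6P = 4P - 4060, giving 14155 = 10P, P = 1415.5, q = 1602.
Δq = 1602 − 2719 = -1117.00.

-1117.00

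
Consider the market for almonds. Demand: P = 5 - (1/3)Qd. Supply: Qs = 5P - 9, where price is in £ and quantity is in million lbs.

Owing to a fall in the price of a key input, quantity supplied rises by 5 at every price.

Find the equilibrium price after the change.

2.375

Before the shock: 15 - 3P = 5P - 9 ⇒ 24 = 8P ⇒ P = 3, Q = 6.
With the change applied: demand Qd = 15 - 3P, supply Qs = 5P - 4.
Clearing the new market: 15 - 3P = 5P - 4, so P = 2.375 and Q = 7.875.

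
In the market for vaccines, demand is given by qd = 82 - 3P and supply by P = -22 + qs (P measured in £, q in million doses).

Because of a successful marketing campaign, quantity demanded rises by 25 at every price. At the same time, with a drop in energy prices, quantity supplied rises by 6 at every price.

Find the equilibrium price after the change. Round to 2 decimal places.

Solve the original market: 82 - 3P = P + 22, hence P = 15 and q = 37.
With the change applied: demand qd = 107 - 3P, supply qs = P + 28.
Equate the new curves: 107 - 3P = P + 28, giving 79 = 4P, P = 19.75, q = 47.75.

19.75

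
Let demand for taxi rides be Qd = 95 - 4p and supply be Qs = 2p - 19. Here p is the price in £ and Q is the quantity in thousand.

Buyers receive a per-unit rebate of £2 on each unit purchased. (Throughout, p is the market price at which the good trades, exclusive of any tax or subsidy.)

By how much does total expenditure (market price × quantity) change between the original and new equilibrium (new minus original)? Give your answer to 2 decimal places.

+79.56

Initially, 95 - 4p = 2p - 19, so 114 = 6p and p = 19, Q = 19.
Since buyers' out-of-pocket price is the market price minus the rebate, the effective demand curve becomes Qd = 103 - 4p.
New equilibrium: 103 - 4p = 2p - 19 ⇒ 122 = 6p ⇒ p = 61/3 ≈ 20.3333, Q = 65/3 ≈ 21.6667.
Expenditure moves from 19×19 = 361 to 20.3333×21.6667 = 440.5556; change = +79.56.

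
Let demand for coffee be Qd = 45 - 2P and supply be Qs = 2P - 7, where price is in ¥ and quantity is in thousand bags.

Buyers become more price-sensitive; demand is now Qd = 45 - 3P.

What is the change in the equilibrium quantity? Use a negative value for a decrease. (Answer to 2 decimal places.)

Initially, 45 - 2P = 2P - 7, so 52 = 4P and P = 13, Q = 19.
The new curves are Qd = 45 - 3P (demand) and Qs = 2P - 7 (supply).
New equilibrium: 45 - 3P = 2P - 7 ⇒ 52 = 5P ⇒ P = 10.4, Q = 13.8.
ΔQ = 13.8 − 19 = -5.20.

-5.20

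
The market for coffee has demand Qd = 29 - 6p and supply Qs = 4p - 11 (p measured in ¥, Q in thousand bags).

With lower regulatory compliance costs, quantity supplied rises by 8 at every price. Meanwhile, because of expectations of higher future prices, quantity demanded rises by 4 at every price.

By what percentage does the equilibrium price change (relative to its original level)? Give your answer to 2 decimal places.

Initially, 29 - 6p = 4p - 11, so 40 = 10p and p = 4, Q = 5.
With the change applied: demand Qd = 33 - 6p, supply Qs = 4p - 3.
New equilibrium: 33 - 6p = 4p - 3 ⇒ 36 = 10p ⇒ p = 3.6, Q = 11.4.
%Δp = (3.6 − 4) / 4 × 100 = -10.00%.

-10.00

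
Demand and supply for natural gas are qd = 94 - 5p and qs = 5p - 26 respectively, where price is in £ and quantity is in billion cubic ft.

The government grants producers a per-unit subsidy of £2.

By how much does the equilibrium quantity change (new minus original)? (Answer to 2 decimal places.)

+5.00

Solve the original market: 94 - 5p = 5p - 26, hence p = 12 and q = 34.
Since sellers receive the price plus the subsidy, the effective supply curve becomes qs = 5p - 16.
New equilibrium: 94 - 5p = 5p - 16 ⇒ 110 = 10p ⇒ p = 11, q = 39.
Δq = 39 − 34 = +5.00.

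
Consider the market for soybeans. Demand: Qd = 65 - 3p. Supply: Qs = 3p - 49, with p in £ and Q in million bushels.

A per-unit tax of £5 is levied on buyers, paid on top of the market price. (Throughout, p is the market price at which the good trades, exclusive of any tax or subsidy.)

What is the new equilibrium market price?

Initially, 65 - 3p = 3p - 49, so 114 = 6p and p = 19, Q = 8.
Since buyers pay the price plus the tax, the effective demand curve becomes Qd = 50 - 3p.
Equate the new curves: 50 - 3p = 3p - 49, giving 99 = 6p, p = 16.5, Q = 0.5.

16.5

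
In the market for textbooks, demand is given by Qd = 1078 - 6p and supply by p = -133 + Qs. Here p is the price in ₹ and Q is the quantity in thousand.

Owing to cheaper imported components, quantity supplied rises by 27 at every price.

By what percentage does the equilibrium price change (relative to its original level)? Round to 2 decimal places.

Original equilibrium: 1078 - 6p = p + 133 gives 945 = 7p, so p = 135 and Q = 268.
The shock moves the curves to Qd = 1078 - 6p and Qs = p + 160.
New equilibrium: 1078 - 6p = p + 160 ⇒ 918 = 7p ⇒ p = 918/7 ≈ 131.1429, Q = 2038/7 ≈ 291.1429.
%Δp = (131.1429 − 135) / 135 × 100 = -2.86%.

-2.86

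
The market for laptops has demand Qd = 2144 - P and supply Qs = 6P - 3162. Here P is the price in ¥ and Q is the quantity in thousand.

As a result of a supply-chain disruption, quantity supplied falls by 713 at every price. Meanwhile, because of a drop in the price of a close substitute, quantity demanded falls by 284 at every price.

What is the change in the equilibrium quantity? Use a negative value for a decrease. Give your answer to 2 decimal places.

Before the shock: 2144 - P = 6P - 3162 ⇒ 5306 = 7P ⇒ P = 758, Q = 1386.
The new curves are Qd = 1860 - P (demand) and Qs = 6P - 3875 (supply).
Clearing the new market: 1860 - P = 6P - 3875, so P = 5735/7 ≈ 819.2857 and Q = 7285/7 ≈ 1040.7143.
ΔQ = 1040.7143 − 1386 = -345.29.

-345.29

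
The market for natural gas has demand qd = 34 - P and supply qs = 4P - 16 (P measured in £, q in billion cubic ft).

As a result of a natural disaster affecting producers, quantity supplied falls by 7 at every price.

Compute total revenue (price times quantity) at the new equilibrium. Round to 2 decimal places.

Before the shock: 34 - P = 4P - 16 ⇒ 50 = 5P ⇒ P = 10, q = 24.
With the change applied: demand qd = 34 - P, supply qs = 4P - 23.
Equate the new curves: 34 - P = 4P - 23, giving 57 = 5P, P = 11.4, q = 22.6.
New expenditure = 11.4 × 22.6 = 257.64.

257.64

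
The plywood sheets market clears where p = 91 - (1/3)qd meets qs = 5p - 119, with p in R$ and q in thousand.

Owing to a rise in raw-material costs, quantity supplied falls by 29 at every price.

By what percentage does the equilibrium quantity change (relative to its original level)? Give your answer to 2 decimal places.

-8.63

Before the shock: 273 - 3p = 5p - 119 ⇒ 392 = 8p ⇒ p = 49, q = 126.
The shock moves the curves to qd = 273 - 3p and qs = 5p - 148.
Equate the new curves: 273 - 3p = 5p - 148, giving 421 = 8p, p = 52.625, q = 115.125.
%Δq = (115.125 − 126) / 126 × 100 = -8.63%.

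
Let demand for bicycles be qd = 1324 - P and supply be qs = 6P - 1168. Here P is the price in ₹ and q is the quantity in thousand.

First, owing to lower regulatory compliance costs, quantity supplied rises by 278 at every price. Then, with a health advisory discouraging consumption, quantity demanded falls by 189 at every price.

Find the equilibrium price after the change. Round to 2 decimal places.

289.29

Original equilibrium: 1324 - P = 6P - 1168 gives 2492 = 7P, so P = 356 and q = 968.
After the shift, demand is qd = 1135 - P and supply is qs = 6P - 890.
Equate the new curves: 1135 - P = 6P - 890, giving 2025 = 7P, P = 2025/7 ≈ 289.2857, q = 5920/7 ≈ 845.7143.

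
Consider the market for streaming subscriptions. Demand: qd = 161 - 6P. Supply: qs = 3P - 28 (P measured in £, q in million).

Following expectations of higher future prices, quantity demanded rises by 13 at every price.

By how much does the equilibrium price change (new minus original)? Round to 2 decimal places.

Initially, 161 - 6P = 3P - 28, so 189 = 9P and P = 21, q = 35.
The shock moves the curves to qd = 174 - 6P and qs = 3P - 28.
Clearing the new market: 174 - 6P = 3P - 28, so P = 202/9 ≈ 22.4444 and q = 118/3 ≈ 39.3333.
ΔP = 22.4444 − 21 = +1.44.

+1.44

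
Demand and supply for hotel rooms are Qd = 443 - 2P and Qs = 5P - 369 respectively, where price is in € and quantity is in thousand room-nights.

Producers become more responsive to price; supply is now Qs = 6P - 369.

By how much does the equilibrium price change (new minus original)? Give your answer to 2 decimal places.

Initially, 443 - 2P = 5P - 369, so 812 = 7P and P = 116, Q = 211.
With the change applied: demand Qd = 443 - 2P, supply Qs = 6P - 369.
Equate the new curves: 443 - 2P = 6P - 369, giving 812 = 8P, P = 101.5, Q = 240.
ΔP = 101.5 − 116 = -14.50.

-14.50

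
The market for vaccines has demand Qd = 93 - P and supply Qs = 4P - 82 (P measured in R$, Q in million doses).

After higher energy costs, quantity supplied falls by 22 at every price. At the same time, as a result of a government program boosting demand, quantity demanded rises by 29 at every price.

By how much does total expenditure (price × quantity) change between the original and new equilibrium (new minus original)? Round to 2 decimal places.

Before the shock: 93 - P = 4P - 82 ⇒ 175 = 5P ⇒ P = 35, Q = 58.
After the shift, demand is Qd = 122 - P and supply is Qs = 4P - 104.
Equate the new curves: 122 - P = 4P - 104, giving 226 = 5P, P = 45.2, Q = 76.8.
Expenditure moves from 35×58 = 2030 to 45.2×76.8 = 3471.36; change = +1441.36.

+1441.36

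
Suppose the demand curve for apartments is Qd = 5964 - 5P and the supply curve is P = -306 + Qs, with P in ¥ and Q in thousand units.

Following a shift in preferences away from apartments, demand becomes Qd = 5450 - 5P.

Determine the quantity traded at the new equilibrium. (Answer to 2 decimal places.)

1163.33

Solve the original market: 5964 - 5P = P + 306, hence P = 943 and Q = 1249.
After the shift, demand is Qd = 5450 - 5P and supply is Qs = P + 306.
New equilibrium: 5450 - 5P = P + 306 ⇒ 5144 = 6P ⇒ P = 2572/3 ≈ 857.3333, Q = 3490/3 ≈ 1163.3333.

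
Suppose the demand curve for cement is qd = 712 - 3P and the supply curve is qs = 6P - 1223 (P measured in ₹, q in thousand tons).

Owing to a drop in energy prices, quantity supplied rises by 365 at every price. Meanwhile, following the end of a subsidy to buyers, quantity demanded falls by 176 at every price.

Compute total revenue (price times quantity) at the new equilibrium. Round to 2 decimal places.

Original equilibrium: 712 - 3P = 6P - 1223 gives 1935 = 9P, so P = 215 and q = 67.
The shock moves the curves to qd = 536 - 3P and qs = 6P - 858.
Equate the new curves: 536 - 3P = 6P - 858, giving 1394 = 9P, P = 1394/9 ≈ 154.8889, q = 214/3 ≈ 71.3333.
New expenditure = 154.8889 × 71.3333 = 11048.74.

11048.74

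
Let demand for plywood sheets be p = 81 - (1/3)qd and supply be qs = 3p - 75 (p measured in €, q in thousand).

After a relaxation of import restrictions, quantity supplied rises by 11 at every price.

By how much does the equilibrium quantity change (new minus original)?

Solve the original market: 243 - 3p = 3p - 75, hence p = 53 and q = 84.
After the shift, demand is qd = 243 - 3p and supply is qs = 3p - 64.
New equilibrium: 243 - 3p = 3p - 64 ⇒ 307 = 6p ⇒ p = 307/6 ≈ 51.1667, q = 89.5.
Δq = 89.5 − 84 = +5.5.

+5.5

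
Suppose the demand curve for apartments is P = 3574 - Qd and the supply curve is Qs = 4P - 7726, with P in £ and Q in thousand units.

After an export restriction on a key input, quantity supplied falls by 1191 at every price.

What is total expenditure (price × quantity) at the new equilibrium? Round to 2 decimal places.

2687563.56

Original equilibrium: 3574 - P = 4P - 7726 gives 11300 = 5P, so P = 2260 and Q = 1314.
With the change applied: demand Qd = 3574 - P, supply Qs = 4P - 8917.
Clearing the new market: 3574 - P = 4P - 8917, so P = 2498.2 and Q = 1075.8.
New expenditure = 2498.2 × 1075.8 = 2687563.56.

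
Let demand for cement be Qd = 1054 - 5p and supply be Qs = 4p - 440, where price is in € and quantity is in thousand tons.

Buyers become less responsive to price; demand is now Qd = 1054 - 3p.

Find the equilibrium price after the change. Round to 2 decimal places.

Before the shock: 1054 - 5p = 4p - 440 ⇒ 1494 = 9p ⇒ p = 166, Q = 224.
After the shift, demand is Qd = 1054 - 3p and supply is Qs = 4p - 440.
Clearing the new market: 1054 - 3p = 4p - 440, so p = 1494/7 ≈ 213.4286 and Q = 2896/7 ≈ 413.7143.

213.43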